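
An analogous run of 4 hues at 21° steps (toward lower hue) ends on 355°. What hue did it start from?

3 steps of 21° (toward lower hue) give a net shift of −63°.
Start = end − shift: 355 + 63 = 418 → 418 − 360 = 58°

58°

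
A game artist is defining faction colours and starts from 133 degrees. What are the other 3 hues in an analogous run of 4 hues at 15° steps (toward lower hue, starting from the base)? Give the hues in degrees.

118°, 103°, and 88°

Analogous hues sit every 15° along the wheel.
133 − 15 = 118°
133 − 30 = 103°
133 − 45 = 88°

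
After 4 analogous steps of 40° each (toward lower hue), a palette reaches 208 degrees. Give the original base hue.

4 steps of 40° (toward lower hue) give a net shift of −160°.
Start = end − shift: 208 + 160 = 368 → 368 − 360 = 8°

8°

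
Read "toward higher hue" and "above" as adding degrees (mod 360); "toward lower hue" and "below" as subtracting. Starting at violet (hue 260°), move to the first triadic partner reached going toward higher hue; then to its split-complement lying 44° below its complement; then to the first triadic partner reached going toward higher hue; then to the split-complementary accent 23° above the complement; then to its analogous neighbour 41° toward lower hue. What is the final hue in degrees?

78°

260 + 120 = 380 → 380 − 360 = 20°   (triadic ↑)
20 + 136 = 156°   (split-comp 44° ↓)
156 + 120 = 276°   (triadic ↑)
276 + 203 = 479 → 479 − 360 = 119°   (split-comp 23° ↑)
119 − 41 = 78°   (analog 41° ↓)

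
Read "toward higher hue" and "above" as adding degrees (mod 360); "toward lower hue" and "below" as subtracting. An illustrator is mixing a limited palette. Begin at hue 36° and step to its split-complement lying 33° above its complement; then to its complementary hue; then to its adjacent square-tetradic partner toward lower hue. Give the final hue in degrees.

339°

36 + 213 = 249°   (split-comp 33° ↑)
249 + 180 = 429 → 429 − 360 = 69°   (complement)
69 − 90 = -21 → -21 + 360 = 339°   (square ↓)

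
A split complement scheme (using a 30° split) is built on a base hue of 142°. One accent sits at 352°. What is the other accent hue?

Split-complementary hues sit 30° either side of the complement.
Complement of the base 142°: 142 + 180 = 322°
The given accent 352° is 30° one side of 322°; the other accent sits 30° the other side: 322 − 30 = 292°

292°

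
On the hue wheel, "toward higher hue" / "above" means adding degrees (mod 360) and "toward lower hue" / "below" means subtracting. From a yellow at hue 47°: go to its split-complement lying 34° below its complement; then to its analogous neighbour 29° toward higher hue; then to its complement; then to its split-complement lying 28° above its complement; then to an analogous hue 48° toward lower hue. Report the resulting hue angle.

split-comp 34° ↓ +146°: 47 + 146 = 193°
analog 29° ↑ +29°: 193 + 29 = 222°
complement +180°: 222 + 180 = 402 → 402 − 360 = 42°
split-comp 28° ↑ +208°: 42 + 208 = 250°
analog 48° ↓ −48°: 250 − 48 = 202°

202°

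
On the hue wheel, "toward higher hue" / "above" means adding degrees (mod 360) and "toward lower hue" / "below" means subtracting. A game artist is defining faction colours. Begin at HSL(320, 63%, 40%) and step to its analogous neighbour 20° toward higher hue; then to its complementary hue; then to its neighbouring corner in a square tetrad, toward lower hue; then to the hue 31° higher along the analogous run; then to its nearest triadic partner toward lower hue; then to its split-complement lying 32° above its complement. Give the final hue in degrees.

analog 20° ↑ +20°: 320 + 20 = 340°
complement +180°: 340 + 180 = 520 → 520 − 360 = 160°
square ↓ −90°: 160 − 90 = 70°
analog 31° ↑ +31°: 70 + 31 = 101°
triadic ↓ −120°: 101 − 120 = -19 → -19 + 360 = 341°
split-comp 32° ↑ +212°: 341 + 212 = 553 → 553 − 360 = 193°

193°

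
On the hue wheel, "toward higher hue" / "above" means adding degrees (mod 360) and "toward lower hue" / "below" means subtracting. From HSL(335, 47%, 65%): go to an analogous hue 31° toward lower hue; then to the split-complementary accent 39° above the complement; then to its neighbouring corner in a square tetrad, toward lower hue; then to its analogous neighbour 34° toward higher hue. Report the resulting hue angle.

107°

−31° (analog 31° ↓): 335 − 31 = 304°
+219° (split-comp 39° ↑): 304 + 219 = 523 → 523 − 360 = 163°
−90° (square ↓): 163 − 90 = 73°
+34° (analog 34° ↑): 73 + 34 = 107°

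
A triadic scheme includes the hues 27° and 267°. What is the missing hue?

A triad places three hues 120° apart.
The full set through 27° is {27°, 147°, 267°}.
Given {27°, 267°}, the missing hue is 147°.

147°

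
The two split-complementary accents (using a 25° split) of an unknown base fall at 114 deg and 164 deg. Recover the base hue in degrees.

The accents sit 25° either side of the complement, so the complement is their short-arc midpoint on the wheel.
Short-arc midpoint of 114° and 164°: 139°.
Base is 180° from the complement: 139 − 180 = -41 → -41 + 360 = 319°

319°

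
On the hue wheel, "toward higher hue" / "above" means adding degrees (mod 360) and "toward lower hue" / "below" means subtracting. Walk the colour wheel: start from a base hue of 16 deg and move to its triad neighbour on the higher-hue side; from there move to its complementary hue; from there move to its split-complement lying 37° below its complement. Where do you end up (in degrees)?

99°

triadic ↑ +120°: 16 + 120 = 136°
complement +180°: 136 + 180 = 316°
split-comp 37° ↓ +143°: 316 + 143 = 459 → 459 − 360 = 99°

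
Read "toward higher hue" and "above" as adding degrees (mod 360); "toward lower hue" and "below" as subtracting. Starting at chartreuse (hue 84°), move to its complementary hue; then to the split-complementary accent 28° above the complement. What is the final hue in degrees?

112°

+180° (complement): 84 + 180 = 264°
+208° (split-comp 28° ↑): 264 + 208 = 472 → 472 − 360 = 112°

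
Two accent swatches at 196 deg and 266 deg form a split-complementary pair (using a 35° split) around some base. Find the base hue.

51°

The accents sit 35° either side of the complement, so the complement is their short-arc midpoint on the wheel.
Short-arc midpoint of 196° and 266°: 231°.
Base is 180° from the complement: 231 − 180 = 51°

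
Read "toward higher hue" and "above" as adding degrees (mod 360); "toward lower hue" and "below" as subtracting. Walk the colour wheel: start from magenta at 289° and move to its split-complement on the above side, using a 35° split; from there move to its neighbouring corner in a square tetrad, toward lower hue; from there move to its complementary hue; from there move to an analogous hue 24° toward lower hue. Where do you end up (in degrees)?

289 + 215 = 504 → 504 − 360 = 144°   (split-comp 35° ↑)
144 − 90 = 54°   (square ↓)
54 + 180 = 234°   (complement)
234 − 24 = 210°   (analog 24° ↓)

210°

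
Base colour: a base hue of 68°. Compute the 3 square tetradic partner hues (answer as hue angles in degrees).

158°, 248°, 338°

A square tetradic scheme places four hues every 90°.
68 + 90 = 158°
68 + 180 = 248°
68 + 270 = 338°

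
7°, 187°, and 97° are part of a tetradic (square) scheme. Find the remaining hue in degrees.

277°

A square tetradic scheme places four hues every 90°.
The full set through 7° is {7°, 97°, 187°, 277°}.
Given {7°, 97°, 187°}, the missing hue is 277°.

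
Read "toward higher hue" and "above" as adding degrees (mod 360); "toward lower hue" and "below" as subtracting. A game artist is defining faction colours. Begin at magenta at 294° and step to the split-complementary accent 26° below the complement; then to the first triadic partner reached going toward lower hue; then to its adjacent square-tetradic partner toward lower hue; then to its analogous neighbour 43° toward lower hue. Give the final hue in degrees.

294 + 154 = 448 → 448 − 360 = 88°   (split-comp 26° ↓)
88 − 120 = -32 → -32 + 360 = 328°   (triadic ↓)
328 − 90 = 238°   (square ↓)
238 − 43 = 195°   (analog 43° ↓)

195°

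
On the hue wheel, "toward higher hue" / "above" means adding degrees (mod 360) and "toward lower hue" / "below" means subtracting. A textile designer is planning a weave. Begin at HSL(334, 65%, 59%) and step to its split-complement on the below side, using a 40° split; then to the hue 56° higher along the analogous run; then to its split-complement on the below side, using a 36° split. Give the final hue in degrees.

split-comp 40° ↓ +140°: 334 + 140 = 474 → 474 − 360 = 114°
analog 56° ↑ +56°: 114 + 56 = 170°
split-comp 36° ↓ +144°: 170 + 144 = 314°

314°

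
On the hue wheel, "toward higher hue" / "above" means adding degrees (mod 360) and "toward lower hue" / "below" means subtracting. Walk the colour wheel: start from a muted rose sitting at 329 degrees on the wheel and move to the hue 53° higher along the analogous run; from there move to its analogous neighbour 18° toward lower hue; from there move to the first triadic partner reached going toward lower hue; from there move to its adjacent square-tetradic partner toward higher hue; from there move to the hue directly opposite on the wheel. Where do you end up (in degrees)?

analog 53° ↑ +53°: 329 + 53 = 382 → 382 − 360 = 22°
analog 18° ↓ −18°: 22 − 18 = 4°
triadic ↓ −120°: 4 − 120 = -116 → -116 + 360 = 244°
square ↑ +90°: 244 + 90 = 334°
complement +180°: 334 + 180 = 514 → 514 − 360 = 154°

154°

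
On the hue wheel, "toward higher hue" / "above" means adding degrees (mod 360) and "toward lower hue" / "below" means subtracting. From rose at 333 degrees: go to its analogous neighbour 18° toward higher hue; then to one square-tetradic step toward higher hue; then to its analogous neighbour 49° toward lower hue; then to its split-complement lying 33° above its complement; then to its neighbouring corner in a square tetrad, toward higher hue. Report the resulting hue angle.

analog 18° ↑ +18°: 333 + 18 = 351°
square ↑ +90°: 351 + 90 = 441 → 441 − 360 = 81°
analog 49° ↓ −49°: 81 − 49 = 32°
split-comp 33° ↑ +213°: 32 + 213 = 245°
square ↑ +90°: 245 + 90 = 335°

335°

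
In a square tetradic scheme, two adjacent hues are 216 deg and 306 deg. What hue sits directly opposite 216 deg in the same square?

A square tetradic scheme places four hues 90° apart; opposite corners are 180° apart.
216 + 180 = 396 → 396 − 360 = 36°

36°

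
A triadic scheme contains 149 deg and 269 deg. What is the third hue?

29°

A triad spaces three hues 120° apart.
The full set is {29°, 149°, 269°}.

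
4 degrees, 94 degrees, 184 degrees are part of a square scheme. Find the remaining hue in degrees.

A square tetradic scheme places four hues every 90°.
The full set through 4° is {4°, 94°, 184°, 274°}.
Given {4°, 94°, 184°}, the missing hue is 274°.

274°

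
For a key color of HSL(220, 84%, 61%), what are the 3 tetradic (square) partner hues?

310°, 40° and 130°

A square tetradic scheme places four hues every 90°.
220 + 90 = 310°
220 + 180 = 400 → 400 − 360 = 40°
220 + 270 = 490 → 490 − 360 = 130°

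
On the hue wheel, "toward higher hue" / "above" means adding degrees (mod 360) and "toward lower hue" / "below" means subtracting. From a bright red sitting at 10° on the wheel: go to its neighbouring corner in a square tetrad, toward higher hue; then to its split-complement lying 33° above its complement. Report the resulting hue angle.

square ↑ +90°: 10 + 90 = 100°
split-comp 33° ↑ +213°: 100 + 213 = 313°

313°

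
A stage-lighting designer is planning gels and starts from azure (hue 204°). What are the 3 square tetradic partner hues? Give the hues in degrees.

A square tetradic scheme places four hues every 90°.
204 + 90 = 294°
204 + 180 = 384 → 384 − 360 = 24°
204 + 270 = 474 → 474 − 360 = 114°

294°, 24° and 114°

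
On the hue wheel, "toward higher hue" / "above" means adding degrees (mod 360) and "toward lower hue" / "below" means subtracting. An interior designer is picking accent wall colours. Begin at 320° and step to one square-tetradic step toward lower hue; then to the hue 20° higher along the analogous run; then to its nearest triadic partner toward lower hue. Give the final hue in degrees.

square ↓ −90°: 320 − 90 = 230°
analog 20° ↑ +20°: 230 + 20 = 250°
triadic ↓ −120°: 250 − 120 = 130°

130°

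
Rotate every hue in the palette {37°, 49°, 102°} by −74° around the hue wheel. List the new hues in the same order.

37 − 74 = -37 → -37 + 360 = 323°
49 − 74 = -25 → -25 + 360 = 335°
102 − 74 = 28°

323°, 335°, 28°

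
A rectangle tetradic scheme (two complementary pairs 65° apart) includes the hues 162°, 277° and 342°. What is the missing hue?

A rectangular tetradic uses two complementary pairs 65° apart: offsets 0°, 65°, 180°, 245°.
Among {162°, 277°, 342°}, 162° and 342° are a 180° pair.
The remaining hue 277° needs its own complement: 277 + 180 = 457 → 457 − 360 = 97°

97°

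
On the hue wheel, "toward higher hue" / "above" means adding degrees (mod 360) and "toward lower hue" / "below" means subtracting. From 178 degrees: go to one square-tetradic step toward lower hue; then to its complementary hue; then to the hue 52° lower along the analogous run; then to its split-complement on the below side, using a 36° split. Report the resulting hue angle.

−90° (square ↓): 178 − 90 = 88°
+180° (complement): 88 + 180 = 268°
−52° (analog 52° ↓): 268 − 52 = 216°
+144° (split-comp 36° ↓): 216 + 144 = 360 → 360 − 360 = 0°

0°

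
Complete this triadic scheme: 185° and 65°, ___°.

305°

A triad places three hues 120° apart.
The full set through 65° is {65°, 185°, 305°}.
Given {65°, 185°}, the missing hue is 305°.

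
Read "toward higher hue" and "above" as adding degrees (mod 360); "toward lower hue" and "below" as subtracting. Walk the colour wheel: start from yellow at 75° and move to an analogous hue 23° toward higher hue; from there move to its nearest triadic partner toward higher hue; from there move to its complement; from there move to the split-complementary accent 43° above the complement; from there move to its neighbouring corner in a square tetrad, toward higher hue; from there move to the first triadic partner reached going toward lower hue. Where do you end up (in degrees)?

+23° (analog 23° ↑): 75 + 23 = 98°
+120° (triadic ↑): 98 + 120 = 218°
+180° (complement): 218 + 180 = 398 → 398 − 360 = 38°
+223° (split-comp 43° ↑): 38 + 223 = 261°
+90° (square ↑): 261 + 90 = 351°
−120° (triadic ↓): 351 − 120 = 231°

231°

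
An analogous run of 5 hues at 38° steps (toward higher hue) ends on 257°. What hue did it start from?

105°

4 steps of 38° (toward higher hue) give a net shift of +152°.
Start = end − shift: 257 − 152 = 105°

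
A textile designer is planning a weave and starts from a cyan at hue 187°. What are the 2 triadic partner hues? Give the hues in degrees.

307° and 67°

A triad places three hues 120° apart.
187 + 120 = 307°
187 + 240 = 427 → 427 − 360 = 67°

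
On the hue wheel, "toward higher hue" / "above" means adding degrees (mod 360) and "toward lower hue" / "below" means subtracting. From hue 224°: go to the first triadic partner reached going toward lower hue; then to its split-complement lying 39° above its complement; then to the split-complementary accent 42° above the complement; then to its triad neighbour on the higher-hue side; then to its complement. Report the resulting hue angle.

−120° (triadic ↓): 224 − 120 = 104°
+219° (split-comp 39° ↑): 104 + 219 = 323°
+222° (split-comp 42° ↑): 323 + 222 = 545 → 545 − 360 = 185°
+120° (triadic ↑): 185 + 120 = 305°
+180° (complement): 305 + 180 = 485 → 485 − 360 = 125°

125°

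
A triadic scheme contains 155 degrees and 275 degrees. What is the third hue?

A triad spaces three hues 120° apart.
The full set is {35°, 155°, 275°}.

35°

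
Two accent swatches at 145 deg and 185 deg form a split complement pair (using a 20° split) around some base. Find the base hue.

The accents sit 20° either side of the complement, so the complement is their short-arc midpoint on the wheel.
Short-arc midpoint of 145° and 185°: 165°.
Base is 180° from the complement: 165 − 180 = -15 → -15 + 360 = 345°

345°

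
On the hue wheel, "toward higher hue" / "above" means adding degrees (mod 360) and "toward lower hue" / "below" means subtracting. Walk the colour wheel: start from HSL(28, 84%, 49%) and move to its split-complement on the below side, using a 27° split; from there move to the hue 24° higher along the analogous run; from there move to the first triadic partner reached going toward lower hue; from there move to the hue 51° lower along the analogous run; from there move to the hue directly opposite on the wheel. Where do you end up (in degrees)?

214°

+153° (split-comp 27° ↓): 28 + 153 = 181°
+24° (analog 24° ↑): 181 + 24 = 205°
−120° (triadic ↓): 205 − 120 = 85°
−51° (analog 51° ↓): 85 − 51 = 34°
+180° (complement): 34 + 180 = 214°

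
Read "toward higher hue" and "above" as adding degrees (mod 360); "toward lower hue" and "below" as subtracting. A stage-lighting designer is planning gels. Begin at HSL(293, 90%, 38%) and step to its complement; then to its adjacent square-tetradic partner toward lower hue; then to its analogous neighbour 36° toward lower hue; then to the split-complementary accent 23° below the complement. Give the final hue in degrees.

+180° (complement): 293 + 180 = 473 → 473 − 360 = 113°
−90° (square ↓): 113 − 90 = 23°
−36° (analog 36° ↓): 23 − 36 = -13 → -13 + 360 = 347°
+157° (split-comp 23° ↓): 347 + 157 = 504 → 504 − 360 = 144°

144°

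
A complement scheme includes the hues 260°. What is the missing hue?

The complement sits 180° across the wheel.
The full set through 260° is {80°, 260°}.
Given {260°}, the missing hue is 80°.

80°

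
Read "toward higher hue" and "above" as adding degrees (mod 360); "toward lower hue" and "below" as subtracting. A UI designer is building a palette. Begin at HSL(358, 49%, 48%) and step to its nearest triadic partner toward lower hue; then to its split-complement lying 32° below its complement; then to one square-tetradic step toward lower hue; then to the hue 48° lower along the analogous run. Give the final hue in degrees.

−120° (triadic ↓): 358 − 120 = 238°
+148° (split-comp 32° ↓): 238 + 148 = 386 → 386 − 360 = 26°
−90° (square ↓): 26 − 90 = -64 → -64 + 360 = 296°
−48° (analog 48° ↓): 296 − 48 = 248°

248°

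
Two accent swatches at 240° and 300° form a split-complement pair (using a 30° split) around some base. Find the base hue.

90°

The accents sit 30° either side of the complement, so the complement is their short-arc midpoint on the wheel.
Short-arc midpoint of 240° and 300°: 270°.
Base is 180° from the complement: 270 − 180 = 90°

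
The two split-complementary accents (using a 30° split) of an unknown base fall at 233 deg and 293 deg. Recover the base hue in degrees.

83°

The accents sit 30° either side of the complement, so the complement is their short-arc midpoint on the wheel.
Short-arc midpoint of 233° and 293°: 263°.
Base is 180° from the complement: 263 − 180 = 83°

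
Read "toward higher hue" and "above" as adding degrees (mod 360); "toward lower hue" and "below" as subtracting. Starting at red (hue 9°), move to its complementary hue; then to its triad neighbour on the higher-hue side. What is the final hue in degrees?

309°

9 + 180 = 189°   (complement)
189 + 120 = 309°   (triadic ↑)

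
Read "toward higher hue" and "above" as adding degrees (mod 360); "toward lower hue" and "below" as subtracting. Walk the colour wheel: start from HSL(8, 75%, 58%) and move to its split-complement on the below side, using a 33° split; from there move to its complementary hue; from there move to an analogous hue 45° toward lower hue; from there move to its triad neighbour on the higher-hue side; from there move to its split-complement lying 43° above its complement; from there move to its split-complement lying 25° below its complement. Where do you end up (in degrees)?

8 + 147 = 155°   (split-comp 33° ↓)
155 + 180 = 335°   (complement)
335 − 45 = 290°   (analog 45° ↓)
290 + 120 = 410 → 410 − 360 = 50°   (triadic ↑)
50 + 223 = 273°   (split-comp 43° ↑)
273 + 155 = 428 → 428 − 360 = 68°   (split-comp 25° ↓)

68°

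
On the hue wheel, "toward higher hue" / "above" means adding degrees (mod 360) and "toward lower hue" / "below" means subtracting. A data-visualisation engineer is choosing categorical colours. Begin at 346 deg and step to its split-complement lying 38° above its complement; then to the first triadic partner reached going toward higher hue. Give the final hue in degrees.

+218° (split-comp 38° ↑): 346 + 218 = 564 → 564 − 360 = 204°
+120° (triadic ↑): 204 + 120 = 324°

324°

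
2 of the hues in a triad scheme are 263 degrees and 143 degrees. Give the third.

A triad places three hues 120° apart.
The full set through 143° is {23°, 143°, 263°}.
Given {143°, 263°}, the missing hue is 23°.

23°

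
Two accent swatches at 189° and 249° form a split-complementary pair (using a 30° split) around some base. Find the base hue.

39°

The accents sit 30° either side of the complement, so the complement is their short-arc midpoint on the wheel.
Short-arc midpoint of 189° and 249°: 219°.
Base is 180° from the complement: 219 − 180 = 39°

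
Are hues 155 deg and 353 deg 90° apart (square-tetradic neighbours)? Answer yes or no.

Angular distance: |155 − 353| = 198; shorter arc = 360 − 198 = 162°.
90° apart (square-tetradic neighbours) requires 90°.

no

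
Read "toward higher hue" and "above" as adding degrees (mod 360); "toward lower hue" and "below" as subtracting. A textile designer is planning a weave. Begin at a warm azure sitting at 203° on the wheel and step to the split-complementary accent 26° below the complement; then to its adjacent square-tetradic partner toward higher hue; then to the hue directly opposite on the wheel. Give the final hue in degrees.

267°

split-comp 26° ↓ +154°: 203 + 154 = 357°
square ↑ +90°: 357 + 90 = 447 → 447 − 360 = 87°
complement +180°: 87 + 180 = 267°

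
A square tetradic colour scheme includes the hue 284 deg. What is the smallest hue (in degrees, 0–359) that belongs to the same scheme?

A square tetradic scheme places four hues every 90°.
The full set through 284° is {14°, 104°, 194°, 284°}.

14°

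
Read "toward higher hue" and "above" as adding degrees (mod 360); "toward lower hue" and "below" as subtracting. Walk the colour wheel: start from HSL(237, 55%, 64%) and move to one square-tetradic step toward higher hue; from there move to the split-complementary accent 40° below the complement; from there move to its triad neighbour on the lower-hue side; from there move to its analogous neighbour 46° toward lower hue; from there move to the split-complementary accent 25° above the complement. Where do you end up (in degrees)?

237 + 90 = 327°   (square ↑)
327 + 140 = 467 → 467 − 360 = 107°   (split-comp 40° ↓)
107 − 120 = -13 → -13 + 360 = 347°   (triadic ↓)
347 − 46 = 301°   (analog 46° ↓)
301 + 205 = 506 → 506 − 360 = 146°   (split-comp 25° ↑)

146°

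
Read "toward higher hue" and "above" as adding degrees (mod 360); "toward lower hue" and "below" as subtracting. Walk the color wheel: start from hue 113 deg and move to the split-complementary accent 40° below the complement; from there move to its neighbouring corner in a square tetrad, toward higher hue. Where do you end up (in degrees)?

343°

split-comp 40° ↓ +140°: 113 + 140 = 253°
square ↑ +90°: 253 + 90 = 343°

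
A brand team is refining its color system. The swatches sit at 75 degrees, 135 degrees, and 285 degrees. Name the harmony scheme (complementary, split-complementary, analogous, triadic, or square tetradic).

split-complementary

Sort the hues: 75°, 135°, 285°.
Successive gaps around the wheel: 60°, 150°, 150°.
Two 150° gaps and one 60° gap — a base hue opposite a pair of accents 30° either side of its complement — is the split-complementary pattern.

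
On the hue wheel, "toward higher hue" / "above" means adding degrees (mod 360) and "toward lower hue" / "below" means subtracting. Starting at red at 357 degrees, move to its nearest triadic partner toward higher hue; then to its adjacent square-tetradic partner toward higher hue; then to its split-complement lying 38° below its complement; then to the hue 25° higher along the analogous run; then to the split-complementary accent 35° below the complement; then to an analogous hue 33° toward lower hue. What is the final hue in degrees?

126°

+120° (triadic ↑): 357 + 120 = 477 → 477 − 360 = 117°
+90° (square ↑): 117 + 90 = 207°
+142° (split-comp 38° ↓): 207 + 142 = 349°
+25° (analog 25° ↑): 349 + 25 = 374 → 374 − 360 = 14°
+145° (split-comp 35° ↓): 14 + 145 = 159°
−33° (analog 33° ↓): 159 − 33 = 126°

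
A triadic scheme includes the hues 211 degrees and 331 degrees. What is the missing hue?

91°

A triad places three hues 120° apart.
The full set through 211° is {91°, 211°, 331°}.
Given {211°, 331°}, the missing hue is 91°.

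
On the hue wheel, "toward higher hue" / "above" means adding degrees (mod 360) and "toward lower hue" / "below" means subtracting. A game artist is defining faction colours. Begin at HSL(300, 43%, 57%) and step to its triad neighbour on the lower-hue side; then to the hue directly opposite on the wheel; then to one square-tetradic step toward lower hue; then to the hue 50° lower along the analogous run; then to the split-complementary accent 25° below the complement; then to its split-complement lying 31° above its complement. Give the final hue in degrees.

226°

300 − 120 = 180°   (triadic ↓)
180 + 180 = 360 → 360 − 360 = 0°   (complement)
0 − 90 = -90 → -90 + 360 = 270°   (square ↓)
270 − 50 = 220°   (analog 50° ↓)
220 + 155 = 375 → 375 − 360 = 15°   (split-comp 25° ↓)
15 + 211 = 226°   (split-comp 31° ↑)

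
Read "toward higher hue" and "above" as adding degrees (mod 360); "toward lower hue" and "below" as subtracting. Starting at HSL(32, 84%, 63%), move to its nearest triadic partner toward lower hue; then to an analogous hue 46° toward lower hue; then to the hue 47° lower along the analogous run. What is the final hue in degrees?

−120° (triadic ↓): 32 − 120 = -88 → -88 + 360 = 272°
−46° (analog 46° ↓): 272 − 46 = 226°
−47° (analog 47° ↓): 226 − 47 = 179°

179°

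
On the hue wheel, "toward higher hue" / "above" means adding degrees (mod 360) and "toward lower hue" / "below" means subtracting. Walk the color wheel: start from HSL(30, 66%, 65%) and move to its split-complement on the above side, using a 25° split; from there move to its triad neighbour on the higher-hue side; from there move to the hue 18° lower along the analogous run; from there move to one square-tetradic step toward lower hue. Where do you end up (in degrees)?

split-comp 25° ↑ +205°: 30 + 205 = 235°
triadic ↑ +120°: 235 + 120 = 355°
analog 18° ↓ −18°: 355 − 18 = 337°
square ↓ −90°: 337 − 90 = 247°

247°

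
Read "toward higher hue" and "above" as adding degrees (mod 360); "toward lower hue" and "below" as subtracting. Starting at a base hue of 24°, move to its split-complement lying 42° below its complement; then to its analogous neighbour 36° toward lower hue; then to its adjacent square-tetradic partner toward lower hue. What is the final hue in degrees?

split-comp 42° ↓ +138°: 24 + 138 = 162°
analog 36° ↓ −36°: 162 − 36 = 126°
square ↓ −90°: 126 − 90 = 36°

36°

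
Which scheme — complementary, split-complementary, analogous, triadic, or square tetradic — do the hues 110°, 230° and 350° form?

triadic

Sort the hues: 110°, 230°, 350°.
Successive gaps around the wheel: 120°, 120°, 120°.
Three hues equally spaced 120° apart form a triad.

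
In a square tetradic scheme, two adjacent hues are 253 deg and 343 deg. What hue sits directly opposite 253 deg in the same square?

A square tetradic scheme places four hues 90° apart; opposite corners are 180° apart.
253 + 180 = 433 → 433 − 360 = 73°

73°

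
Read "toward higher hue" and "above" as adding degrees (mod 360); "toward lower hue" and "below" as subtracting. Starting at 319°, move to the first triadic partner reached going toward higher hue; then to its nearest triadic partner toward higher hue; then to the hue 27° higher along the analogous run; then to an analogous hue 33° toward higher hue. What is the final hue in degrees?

259°

triadic ↑ +120°: 319 + 120 = 439 → 439 − 360 = 79°
triadic ↑ +120°: 79 + 120 = 199°
analog 27° ↑ +27°: 199 + 27 = 226°
analog 33° ↑ +33°: 226 + 33 = 259°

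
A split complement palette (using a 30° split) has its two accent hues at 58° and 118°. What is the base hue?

268°

The accents sit 30° either side of the complement, so the complement is their short-arc midpoint on the wheel.
Short-arc midpoint of 58° and 118°: 88°.
Base is 180° from the complement: 88 − 180 = -92 → -92 + 360 = 268°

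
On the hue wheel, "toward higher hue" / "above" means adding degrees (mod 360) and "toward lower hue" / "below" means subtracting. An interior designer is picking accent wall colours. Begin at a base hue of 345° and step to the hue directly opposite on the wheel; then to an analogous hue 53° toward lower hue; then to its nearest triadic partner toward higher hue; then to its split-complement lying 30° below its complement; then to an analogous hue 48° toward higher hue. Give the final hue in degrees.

345 + 180 = 525 → 525 − 360 = 165°   (complement)
165 − 53 = 112°   (analog 53° ↓)
112 + 120 = 232°   (triadic ↑)
232 + 150 = 382 → 382 − 360 = 22°   (split-comp 30° ↓)
22 + 48 = 70°   (analog 48° ↑)

70°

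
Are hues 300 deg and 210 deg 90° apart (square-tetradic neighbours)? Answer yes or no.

Angular distance: |300 − 210| = 90 = 90°.
90° apart (square-tetradic neighbours) requires 90°.

yes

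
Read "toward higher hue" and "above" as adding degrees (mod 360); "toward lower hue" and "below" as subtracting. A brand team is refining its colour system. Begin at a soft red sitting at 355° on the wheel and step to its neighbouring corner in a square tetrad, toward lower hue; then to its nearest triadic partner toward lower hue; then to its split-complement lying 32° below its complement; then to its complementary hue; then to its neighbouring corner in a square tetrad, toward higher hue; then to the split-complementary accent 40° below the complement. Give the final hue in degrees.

355 − 90 = 265°   (square ↓)
265 − 120 = 145°   (triadic ↓)
145 + 148 = 293°   (split-comp 32° ↓)
293 + 180 = 473 → 473 − 360 = 113°   (complement)
113 + 90 = 203°   (square ↑)
203 + 140 = 343°   (split-comp 40° ↓)

343°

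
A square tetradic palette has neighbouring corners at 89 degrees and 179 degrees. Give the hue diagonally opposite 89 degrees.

269°

A square tetradic scheme places four hues 90° apart; opposite corners are 180° apart.
89 + 180 = 269°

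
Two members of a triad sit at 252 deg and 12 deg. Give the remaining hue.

132°

A triad spaces three hues 120° apart.
The full set is {12°, 132°, 252°}.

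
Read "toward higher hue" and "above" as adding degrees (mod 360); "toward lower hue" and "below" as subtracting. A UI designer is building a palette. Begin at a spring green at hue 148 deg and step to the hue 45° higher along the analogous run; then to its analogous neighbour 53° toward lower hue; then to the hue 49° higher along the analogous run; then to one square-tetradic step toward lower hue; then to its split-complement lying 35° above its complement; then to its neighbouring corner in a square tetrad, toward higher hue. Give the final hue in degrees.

148 + 45 = 193°   (analog 45° ↑)
193 − 53 = 140°   (analog 53° ↓)
140 + 49 = 189°   (analog 49° ↑)
189 − 90 = 99°   (square ↓)
99 + 215 = 314°   (split-comp 35° ↑)
314 + 90 = 404 → 404 − 360 = 44°   (square ↑)

44°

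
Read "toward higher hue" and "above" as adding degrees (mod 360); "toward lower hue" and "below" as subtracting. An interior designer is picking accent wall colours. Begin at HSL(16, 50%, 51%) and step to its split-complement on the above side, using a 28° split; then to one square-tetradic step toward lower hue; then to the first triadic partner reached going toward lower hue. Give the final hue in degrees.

14°

+208° (split-comp 28° ↑): 16 + 208 = 224°
−90° (square ↓): 224 − 90 = 134°
−120° (triadic ↓): 134 − 120 = 14°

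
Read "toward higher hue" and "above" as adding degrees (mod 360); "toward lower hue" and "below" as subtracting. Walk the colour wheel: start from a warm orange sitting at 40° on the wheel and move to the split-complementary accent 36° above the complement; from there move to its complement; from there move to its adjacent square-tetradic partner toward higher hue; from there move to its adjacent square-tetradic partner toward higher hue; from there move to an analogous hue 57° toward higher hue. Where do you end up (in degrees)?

313°

split-comp 36° ↑ +216°: 40 + 216 = 256°
complement +180°: 256 + 180 = 436 → 436 − 360 = 76°
square ↑ +90°: 76 + 90 = 166°
square ↑ +90°: 166 + 90 = 256°
analog 57° ↑ +57°: 256 + 57 = 313°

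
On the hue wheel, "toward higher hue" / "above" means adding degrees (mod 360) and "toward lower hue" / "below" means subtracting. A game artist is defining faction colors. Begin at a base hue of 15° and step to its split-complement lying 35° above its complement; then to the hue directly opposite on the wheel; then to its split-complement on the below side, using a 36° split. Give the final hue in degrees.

split-comp 35° ↑ +215°: 15 + 215 = 230°
complement +180°: 230 + 180 = 410 → 410 − 360 = 50°
split-comp 36° ↓ +144°: 50 + 144 = 194°

194°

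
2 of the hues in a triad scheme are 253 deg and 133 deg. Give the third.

13°

A triad places three hues 120° apart.
The full set through 133° is {13°, 133°, 253°}.
Given {133°, 253°}, the missing hue is 13°.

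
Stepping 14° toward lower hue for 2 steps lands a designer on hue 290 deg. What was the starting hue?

2 steps of 14° (toward lower hue) give a net shift of −28°.
Start = end − shift: 290 + 28 = 318°

318°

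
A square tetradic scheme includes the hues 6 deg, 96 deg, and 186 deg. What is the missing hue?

276°

A square tetradic scheme places four hues every 90°.
The full set through 6° is {6°, 96°, 186°, 276°}.
Given {6°, 96°, 186°}, the missing hue is 276°.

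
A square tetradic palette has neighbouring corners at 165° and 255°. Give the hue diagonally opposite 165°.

345°

A square tetradic scheme places four hues 90° apart; opposite corners are 180° apart.
165 + 180 = 345°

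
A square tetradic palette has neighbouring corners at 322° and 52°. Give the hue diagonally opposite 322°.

A square tetradic scheme places four hues 90° apart; opposite corners are 180° apart.
322 + 180 = 502 → 502 − 360 = 142°

142°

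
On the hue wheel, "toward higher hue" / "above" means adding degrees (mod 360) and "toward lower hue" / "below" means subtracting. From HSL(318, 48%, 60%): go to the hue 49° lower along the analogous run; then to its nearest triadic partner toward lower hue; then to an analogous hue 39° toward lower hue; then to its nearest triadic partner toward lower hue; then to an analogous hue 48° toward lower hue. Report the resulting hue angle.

analog 49° ↓ −49°: 318 − 49 = 269°
triadic ↓ −120°: 269 − 120 = 149°
analog 39° ↓ −39°: 149 − 39 = 110°
triadic ↓ −120°: 110 − 120 = -10 → -10 + 360 = 350°
analog 48° ↓ −48°: 350 − 48 = 302°

302°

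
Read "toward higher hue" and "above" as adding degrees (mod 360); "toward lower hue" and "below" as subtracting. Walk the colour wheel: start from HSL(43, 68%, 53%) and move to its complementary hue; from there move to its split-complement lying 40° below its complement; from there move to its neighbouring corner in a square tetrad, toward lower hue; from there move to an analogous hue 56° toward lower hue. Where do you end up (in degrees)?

217°

+180° (complement): 43 + 180 = 223°
+140° (split-comp 40° ↓): 223 + 140 = 363 → 363 − 360 = 3°
−90° (square ↓): 3 − 90 = -87 → -87 + 360 = 273°
−56° (analog 56° ↓): 273 − 56 = 217°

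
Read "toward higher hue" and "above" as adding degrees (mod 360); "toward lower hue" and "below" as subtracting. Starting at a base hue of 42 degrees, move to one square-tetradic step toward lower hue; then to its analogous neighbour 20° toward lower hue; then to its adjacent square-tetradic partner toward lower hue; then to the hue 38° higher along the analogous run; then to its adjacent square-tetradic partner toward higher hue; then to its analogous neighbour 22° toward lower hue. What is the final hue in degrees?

square ↓ −90°: 42 − 90 = -48 → -48 + 360 = 312°
analog 20° ↓ −20°: 312 − 20 = 292°
square ↓ −90°: 292 − 90 = 202°
analog 38° ↑ +38°: 202 + 38 = 240°
square ↑ +90°: 240 + 90 = 330°
analog 22° ↓ −22°: 330 − 22 = 308°

308°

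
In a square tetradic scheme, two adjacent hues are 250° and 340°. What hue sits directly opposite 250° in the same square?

A square tetradic scheme places four hues 90° apart; opposite corners are 180° apart.
250 + 180 = 430 → 430 − 360 = 70°

70°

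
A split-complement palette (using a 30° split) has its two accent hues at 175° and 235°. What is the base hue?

25°

The accents sit 30° either side of the complement, so the complement is their short-arc midpoint on the wheel.
Short-arc midpoint of 175° and 235°: 205°.
Base is 180° from the complement: 205 − 180 = 25°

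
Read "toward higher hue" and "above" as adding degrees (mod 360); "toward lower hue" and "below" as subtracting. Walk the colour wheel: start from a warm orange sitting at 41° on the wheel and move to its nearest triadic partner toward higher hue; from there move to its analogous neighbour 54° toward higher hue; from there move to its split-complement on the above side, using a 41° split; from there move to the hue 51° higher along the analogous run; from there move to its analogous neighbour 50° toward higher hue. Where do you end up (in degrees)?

177°

triadic ↑ +120°: 41 + 120 = 161°
analog 54° ↑ +54°: 161 + 54 = 215°
split-comp 41° ↑ +221°: 215 + 221 = 436 → 436 − 360 = 76°
analog 51° ↑ +51°: 76 + 51 = 127°
analog 50° ↑ +50°: 127 + 50 = 177°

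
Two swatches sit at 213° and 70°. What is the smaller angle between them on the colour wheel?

143°

|213 − 70| = 143.
143 ≤ 180, so the shorter arc is 143°.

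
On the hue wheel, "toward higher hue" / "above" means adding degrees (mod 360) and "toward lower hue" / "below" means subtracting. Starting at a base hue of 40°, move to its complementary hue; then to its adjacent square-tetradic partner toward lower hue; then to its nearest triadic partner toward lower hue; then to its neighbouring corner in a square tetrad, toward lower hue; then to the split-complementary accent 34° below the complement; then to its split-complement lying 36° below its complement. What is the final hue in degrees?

+180° (complement): 40 + 180 = 220°
−90° (square ↓): 220 − 90 = 130°
−120° (triadic ↓): 130 − 120 = 10°
−90° (square ↓): 10 − 90 = -80 → -80 + 360 = 280°
+146° (split-comp 34° ↓): 280 + 146 = 426 → 426 − 360 = 66°
+144° (split-comp 36° ↓): 66 + 144 = 210°

210°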